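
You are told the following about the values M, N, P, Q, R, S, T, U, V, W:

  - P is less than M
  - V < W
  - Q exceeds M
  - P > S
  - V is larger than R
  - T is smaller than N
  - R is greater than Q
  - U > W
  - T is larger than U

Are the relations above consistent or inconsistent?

Every relation is compatible with S < P < M < Q < R < V < W < U < T < N; the set is consistent.

consistent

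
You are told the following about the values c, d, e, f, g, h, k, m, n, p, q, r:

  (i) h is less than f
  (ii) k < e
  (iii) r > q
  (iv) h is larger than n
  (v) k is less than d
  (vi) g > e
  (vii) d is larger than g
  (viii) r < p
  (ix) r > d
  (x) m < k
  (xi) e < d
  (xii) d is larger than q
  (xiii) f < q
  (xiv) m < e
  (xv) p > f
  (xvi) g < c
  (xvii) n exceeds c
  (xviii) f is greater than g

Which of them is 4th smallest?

Chaining the given pairs: m < k < e < g < c < n < h < f < q < d < r < p.
Counting 4 from the smallest end gives g.

g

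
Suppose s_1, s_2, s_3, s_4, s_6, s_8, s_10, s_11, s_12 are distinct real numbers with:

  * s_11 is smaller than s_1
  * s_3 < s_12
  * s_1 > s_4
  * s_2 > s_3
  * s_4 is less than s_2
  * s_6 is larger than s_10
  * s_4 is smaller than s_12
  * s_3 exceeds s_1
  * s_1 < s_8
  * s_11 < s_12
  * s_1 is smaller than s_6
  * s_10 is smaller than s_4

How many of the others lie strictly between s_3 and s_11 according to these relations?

1

Chaining upward from s_11 reaches: s_1, s_12, s_8, s_2, s_6.
Chaining downward from s_3 reaches: s_10, s_4, s_1.
Strictly between s_11 and s_3 are those in both lists: s_1 — 1 element.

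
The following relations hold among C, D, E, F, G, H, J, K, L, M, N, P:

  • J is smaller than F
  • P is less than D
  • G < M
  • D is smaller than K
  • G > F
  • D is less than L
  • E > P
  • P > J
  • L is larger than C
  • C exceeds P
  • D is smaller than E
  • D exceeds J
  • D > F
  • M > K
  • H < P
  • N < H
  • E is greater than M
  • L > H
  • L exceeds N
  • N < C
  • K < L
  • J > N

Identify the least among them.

N

Chaining upward from N: directly above it, J, H, C, L; then F, P, D; then G, K, E; then M.
That covers every other element, and nothing is given below N, so N is the least.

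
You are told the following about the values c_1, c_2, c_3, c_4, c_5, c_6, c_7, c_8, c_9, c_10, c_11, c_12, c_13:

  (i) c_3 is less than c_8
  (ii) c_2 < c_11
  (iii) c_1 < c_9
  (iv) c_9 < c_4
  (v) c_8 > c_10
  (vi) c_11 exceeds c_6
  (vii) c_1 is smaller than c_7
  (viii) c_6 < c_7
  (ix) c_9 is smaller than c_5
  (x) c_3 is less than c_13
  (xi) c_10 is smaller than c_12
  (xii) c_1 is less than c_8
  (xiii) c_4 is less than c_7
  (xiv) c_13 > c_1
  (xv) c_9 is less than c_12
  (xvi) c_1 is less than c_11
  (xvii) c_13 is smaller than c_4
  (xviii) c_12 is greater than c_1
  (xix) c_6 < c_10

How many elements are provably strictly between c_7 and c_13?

The relations place c_13 below c_7. An element lies strictly between them when it is forced above c_13 and also forced below c_7.
Above c_13: {c_4}. Below c_7: {c_3, c_1, c_9, c_6, c_4}.
Intersection: {c_4} — 1.

1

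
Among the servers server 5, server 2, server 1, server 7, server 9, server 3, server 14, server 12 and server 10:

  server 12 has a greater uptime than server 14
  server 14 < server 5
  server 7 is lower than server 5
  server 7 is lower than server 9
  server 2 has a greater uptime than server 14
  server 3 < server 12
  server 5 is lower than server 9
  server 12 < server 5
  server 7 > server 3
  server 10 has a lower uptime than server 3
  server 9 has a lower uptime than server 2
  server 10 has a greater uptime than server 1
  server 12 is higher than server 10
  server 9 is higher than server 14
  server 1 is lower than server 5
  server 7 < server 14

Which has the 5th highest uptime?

Chaining the given pairs: server 1 < server 10 < server 3 < server 7 < server 14 < server 12 < server 5 < server 9 < server 2.
The 5th largest is server 14.

server 14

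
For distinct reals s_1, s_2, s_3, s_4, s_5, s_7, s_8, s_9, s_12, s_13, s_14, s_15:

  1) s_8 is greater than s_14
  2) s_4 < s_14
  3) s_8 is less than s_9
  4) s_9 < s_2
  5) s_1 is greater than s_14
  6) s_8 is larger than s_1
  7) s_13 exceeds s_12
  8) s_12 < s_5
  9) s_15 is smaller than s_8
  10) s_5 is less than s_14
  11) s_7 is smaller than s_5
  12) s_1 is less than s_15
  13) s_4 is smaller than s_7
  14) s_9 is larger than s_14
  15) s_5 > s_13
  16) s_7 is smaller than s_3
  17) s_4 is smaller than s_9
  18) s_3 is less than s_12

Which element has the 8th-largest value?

s_13

The consecutive relations fix a unique order: s_4 < s_7 < s_3 < s_12 < s_13 < s_5 < s_14 < s_1 < s_15 < s_8 < s_9 < s_2.
The 8th largest is s_13.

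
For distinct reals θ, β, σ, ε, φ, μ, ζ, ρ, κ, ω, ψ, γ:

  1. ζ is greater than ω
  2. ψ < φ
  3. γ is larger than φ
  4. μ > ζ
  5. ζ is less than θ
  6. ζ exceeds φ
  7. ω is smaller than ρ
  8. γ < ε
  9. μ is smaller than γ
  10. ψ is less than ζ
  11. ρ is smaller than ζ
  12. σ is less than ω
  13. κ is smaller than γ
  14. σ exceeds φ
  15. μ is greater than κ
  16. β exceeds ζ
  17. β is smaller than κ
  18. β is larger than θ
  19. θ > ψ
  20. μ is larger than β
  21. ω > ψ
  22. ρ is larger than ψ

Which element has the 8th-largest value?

The consecutive relations fix a unique order: ψ < φ < σ < ω < ρ < ζ < θ < β < κ < μ < γ < ε.
The 8th largest is ρ.

ρ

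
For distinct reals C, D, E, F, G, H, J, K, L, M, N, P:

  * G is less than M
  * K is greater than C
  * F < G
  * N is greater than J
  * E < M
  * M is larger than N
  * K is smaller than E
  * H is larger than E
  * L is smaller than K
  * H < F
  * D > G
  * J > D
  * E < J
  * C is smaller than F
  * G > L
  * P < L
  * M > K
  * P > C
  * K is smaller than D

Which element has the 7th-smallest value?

F

Piecing the relations together gives one ordering: C < P < L < K < E < H < F < G < D < J < N < M.
The 7th smallest is F.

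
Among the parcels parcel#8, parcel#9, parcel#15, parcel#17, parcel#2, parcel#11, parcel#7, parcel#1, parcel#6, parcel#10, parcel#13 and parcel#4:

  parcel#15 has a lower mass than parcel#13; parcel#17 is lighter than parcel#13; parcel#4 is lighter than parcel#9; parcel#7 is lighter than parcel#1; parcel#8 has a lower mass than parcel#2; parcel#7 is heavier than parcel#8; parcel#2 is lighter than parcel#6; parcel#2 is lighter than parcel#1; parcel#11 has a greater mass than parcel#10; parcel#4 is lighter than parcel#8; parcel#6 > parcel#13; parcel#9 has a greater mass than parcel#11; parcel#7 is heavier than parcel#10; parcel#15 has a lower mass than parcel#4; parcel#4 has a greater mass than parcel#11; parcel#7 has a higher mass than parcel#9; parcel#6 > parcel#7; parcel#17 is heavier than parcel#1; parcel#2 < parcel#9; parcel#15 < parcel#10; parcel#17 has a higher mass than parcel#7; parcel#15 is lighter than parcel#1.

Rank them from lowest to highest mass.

parcel#15 < parcel#10 < parcel#11 < parcel#4 < parcel#8 < parcel#2 < parcel#9 < parcel#7 < parcel#1 < parcel#17 < parcel#13 < parcel#6

Nothing is placed below parcel#15, so it is least; from there parcel#15 < parcel#10; parcel#10 < parcel#11; parcel#11 < parcel#4; parcel#4 < parcel#8; parcel#8 < parcel#2; parcel#2 < parcel#9; parcel#9 < parcel#7; parcel#7 < parcel#1; parcel#1 < parcel#17; parcel#17 < parcel#13; parcel#13 < parcel#6, each given directly.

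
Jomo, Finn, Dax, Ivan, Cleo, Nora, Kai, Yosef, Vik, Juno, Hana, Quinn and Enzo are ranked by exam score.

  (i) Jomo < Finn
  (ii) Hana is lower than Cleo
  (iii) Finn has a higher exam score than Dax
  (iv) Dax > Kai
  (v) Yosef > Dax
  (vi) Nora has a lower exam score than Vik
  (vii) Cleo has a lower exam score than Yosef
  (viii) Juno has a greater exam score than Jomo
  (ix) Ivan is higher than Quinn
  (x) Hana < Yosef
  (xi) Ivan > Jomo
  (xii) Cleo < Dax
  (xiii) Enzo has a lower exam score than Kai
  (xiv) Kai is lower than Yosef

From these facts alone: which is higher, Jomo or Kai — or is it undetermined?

undetermined

Following every chain through Jomo: above Jomo we get Ivan, Juno, Finn.
Kai is not reached, and no chain runs the other way from Kai to Jomo.
So the given relations leave the order of Jomo and Kai undetermined.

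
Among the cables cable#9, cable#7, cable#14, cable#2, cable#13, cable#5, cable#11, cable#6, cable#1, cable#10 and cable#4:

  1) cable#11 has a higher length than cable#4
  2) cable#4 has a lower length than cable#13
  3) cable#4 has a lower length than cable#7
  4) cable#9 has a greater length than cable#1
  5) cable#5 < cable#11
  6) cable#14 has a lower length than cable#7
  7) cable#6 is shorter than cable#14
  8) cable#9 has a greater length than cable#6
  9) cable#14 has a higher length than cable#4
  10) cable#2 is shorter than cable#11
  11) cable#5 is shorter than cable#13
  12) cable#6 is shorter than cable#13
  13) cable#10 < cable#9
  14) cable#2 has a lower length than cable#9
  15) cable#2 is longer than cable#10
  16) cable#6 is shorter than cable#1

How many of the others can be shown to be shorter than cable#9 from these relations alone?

The elements the relations force below cable#9 are cable#6, cable#10, cable#2, cable#1 — no chain reaches any other.
That is 4.

4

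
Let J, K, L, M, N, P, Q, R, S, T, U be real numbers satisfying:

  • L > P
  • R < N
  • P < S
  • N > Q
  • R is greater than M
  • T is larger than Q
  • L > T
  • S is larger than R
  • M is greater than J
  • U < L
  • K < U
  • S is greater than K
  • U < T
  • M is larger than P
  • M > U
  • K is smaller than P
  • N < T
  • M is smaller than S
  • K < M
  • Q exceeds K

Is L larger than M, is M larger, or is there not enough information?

L

M < R and R < N give M < N.
Then N < T extends the chain to T.
With T < L: M < R < N < T < L.
So L is larger.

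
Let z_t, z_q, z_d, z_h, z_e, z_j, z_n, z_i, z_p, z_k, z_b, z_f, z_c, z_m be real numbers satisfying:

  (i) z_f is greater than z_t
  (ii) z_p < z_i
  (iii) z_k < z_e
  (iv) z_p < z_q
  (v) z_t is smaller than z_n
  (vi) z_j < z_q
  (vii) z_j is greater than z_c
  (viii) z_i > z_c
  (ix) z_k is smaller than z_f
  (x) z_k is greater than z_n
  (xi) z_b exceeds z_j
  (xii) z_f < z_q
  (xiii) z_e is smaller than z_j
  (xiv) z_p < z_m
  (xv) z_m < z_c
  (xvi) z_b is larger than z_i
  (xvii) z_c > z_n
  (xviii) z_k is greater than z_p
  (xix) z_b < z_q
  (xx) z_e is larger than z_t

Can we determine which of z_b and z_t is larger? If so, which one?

The relevant relations are z_t < z_n; z_n < z_k; z_k < z_e; z_e < z_j; z_j < z_b.
Together: z_t < z_n < z_k < z_e < z_j < z_b.
So z_b is larger.

z_b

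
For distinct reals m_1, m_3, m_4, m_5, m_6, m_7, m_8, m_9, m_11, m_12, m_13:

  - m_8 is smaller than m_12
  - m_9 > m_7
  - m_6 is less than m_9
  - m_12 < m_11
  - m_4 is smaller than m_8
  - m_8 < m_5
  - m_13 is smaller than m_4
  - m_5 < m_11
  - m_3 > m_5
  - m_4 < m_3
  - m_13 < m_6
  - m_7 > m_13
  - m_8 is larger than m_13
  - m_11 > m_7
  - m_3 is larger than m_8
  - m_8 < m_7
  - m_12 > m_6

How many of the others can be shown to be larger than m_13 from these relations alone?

9

From m_13 the given relations immediately reach m_4, m_8, m_7, m_6.
From those, m_5, m_3, m_12, m_11, m_9 — 9 in total.
No other element is forced above m_13 by the given relations, so the count is 9.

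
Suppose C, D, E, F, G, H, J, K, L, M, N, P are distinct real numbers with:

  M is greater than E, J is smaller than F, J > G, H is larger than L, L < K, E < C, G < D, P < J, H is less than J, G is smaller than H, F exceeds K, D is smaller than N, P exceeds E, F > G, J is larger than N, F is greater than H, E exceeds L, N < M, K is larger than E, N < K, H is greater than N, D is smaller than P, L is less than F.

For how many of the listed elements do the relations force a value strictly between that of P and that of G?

1

Chaining upward from G reaches: D, N, M, H, K, J, F.
Chaining downward from P reaches: D, L, E.
Strictly between G and P are those in both lists: D — 1 element.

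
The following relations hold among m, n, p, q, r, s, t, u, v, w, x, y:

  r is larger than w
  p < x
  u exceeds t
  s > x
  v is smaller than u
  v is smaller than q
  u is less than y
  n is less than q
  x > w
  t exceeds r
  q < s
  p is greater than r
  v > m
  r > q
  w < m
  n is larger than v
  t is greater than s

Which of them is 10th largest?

v

Chaining the given pairs: w < m < v < n < q < r < p < x < s < t < u < y.
The 10th largest is v.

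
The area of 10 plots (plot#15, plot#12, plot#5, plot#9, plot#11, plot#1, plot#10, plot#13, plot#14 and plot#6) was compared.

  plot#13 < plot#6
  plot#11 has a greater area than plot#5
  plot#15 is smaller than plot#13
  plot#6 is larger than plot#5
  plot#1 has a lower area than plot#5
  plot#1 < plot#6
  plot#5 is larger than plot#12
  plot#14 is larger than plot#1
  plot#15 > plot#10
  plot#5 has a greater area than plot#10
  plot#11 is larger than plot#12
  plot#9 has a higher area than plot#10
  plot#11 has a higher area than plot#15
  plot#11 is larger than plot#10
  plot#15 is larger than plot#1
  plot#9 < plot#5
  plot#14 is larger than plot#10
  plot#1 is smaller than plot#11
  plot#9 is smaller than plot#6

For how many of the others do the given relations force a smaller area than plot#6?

From plot#6 the given relations immediately reach plot#1, plot#9, plot#5, plot#13.
From those, plot#10, plot#15, plot#12 — 7 in total.
No other element is forced below plot#6 by the given relations, so the count is 7.

7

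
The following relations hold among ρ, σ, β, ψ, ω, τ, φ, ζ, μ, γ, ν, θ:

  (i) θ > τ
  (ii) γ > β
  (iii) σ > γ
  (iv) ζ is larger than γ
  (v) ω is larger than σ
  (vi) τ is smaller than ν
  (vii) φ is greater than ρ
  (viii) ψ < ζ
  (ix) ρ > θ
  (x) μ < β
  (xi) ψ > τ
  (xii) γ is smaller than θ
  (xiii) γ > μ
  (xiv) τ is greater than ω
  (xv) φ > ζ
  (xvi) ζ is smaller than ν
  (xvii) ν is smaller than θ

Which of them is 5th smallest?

The consecutive relations fix a unique order: μ < β < γ < σ < ω < τ < ψ < ζ < ν < θ < ρ < φ.
Counting 5 from the smallest end gives ω.

ω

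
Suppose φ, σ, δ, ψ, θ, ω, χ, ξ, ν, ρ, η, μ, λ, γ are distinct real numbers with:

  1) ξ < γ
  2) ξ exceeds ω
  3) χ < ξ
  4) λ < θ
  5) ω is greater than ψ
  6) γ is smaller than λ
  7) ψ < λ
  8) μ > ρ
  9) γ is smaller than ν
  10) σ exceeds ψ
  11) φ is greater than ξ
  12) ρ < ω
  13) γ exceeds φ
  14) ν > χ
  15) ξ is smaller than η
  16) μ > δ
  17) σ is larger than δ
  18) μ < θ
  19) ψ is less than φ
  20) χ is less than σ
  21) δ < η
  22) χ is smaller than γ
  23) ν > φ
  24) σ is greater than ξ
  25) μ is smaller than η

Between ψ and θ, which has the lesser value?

ψ

Following the relations from ψ: ψ < ω < ξ < φ < γ < λ < θ.
So ψ < θ; ψ is the smaller of the two.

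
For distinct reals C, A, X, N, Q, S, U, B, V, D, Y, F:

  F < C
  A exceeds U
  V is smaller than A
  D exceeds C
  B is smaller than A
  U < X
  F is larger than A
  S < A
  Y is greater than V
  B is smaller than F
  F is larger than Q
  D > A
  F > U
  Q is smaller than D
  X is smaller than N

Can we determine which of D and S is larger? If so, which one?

D

The relevant relations are S < A; A < F; F < C; C < D.
Together: S < A < F < C < D.
So D is larger.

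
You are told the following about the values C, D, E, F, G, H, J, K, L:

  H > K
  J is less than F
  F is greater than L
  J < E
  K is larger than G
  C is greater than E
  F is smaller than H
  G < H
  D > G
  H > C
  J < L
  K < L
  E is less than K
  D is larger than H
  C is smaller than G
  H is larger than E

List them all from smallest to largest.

Each adjacent pair is fixed by a given relation: J < E; E < C; C < G; G < K; K < L; L < F; F < H; H < D. Chaining them end to end gives the full order.

J < E < C < G < K < L < F < H < D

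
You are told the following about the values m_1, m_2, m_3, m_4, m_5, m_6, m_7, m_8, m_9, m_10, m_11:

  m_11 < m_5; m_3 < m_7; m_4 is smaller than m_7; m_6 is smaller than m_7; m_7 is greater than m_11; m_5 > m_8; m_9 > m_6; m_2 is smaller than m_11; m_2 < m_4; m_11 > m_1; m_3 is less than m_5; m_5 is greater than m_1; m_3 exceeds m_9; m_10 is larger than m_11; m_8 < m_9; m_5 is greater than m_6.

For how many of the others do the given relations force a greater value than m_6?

Directly above m_6: m_9, m_5, m_7.
One step further: m_3 (4 so far).
Nothing else is reachable above m_6; 4 in all.

4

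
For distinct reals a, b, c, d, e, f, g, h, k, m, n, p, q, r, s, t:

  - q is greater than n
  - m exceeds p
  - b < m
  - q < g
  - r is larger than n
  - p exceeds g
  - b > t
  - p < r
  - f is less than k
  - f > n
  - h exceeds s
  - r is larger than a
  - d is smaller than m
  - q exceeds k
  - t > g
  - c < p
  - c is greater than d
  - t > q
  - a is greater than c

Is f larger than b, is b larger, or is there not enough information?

f < k and k < q give f < q.
Then q < g extends the chain to g.
With g < t: f < k < q < g < t.
Then t < b extends the chain to b.
So b is larger.

b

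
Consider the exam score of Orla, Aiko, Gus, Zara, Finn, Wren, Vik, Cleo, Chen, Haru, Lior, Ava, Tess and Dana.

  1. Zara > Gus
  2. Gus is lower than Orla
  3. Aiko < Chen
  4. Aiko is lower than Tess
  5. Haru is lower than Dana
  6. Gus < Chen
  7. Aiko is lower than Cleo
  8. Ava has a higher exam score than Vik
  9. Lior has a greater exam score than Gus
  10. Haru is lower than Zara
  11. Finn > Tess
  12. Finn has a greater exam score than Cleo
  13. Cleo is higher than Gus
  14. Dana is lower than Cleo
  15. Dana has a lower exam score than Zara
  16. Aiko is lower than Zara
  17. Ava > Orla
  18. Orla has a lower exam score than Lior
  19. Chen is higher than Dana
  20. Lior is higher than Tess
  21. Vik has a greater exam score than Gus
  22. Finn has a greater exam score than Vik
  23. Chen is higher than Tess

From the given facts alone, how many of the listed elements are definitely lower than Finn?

7

The elements the relations force below Finn are Haru, Gus, Aiko, Dana, Tess, Cleo, Vik — no chain reaches any other.
That is 7.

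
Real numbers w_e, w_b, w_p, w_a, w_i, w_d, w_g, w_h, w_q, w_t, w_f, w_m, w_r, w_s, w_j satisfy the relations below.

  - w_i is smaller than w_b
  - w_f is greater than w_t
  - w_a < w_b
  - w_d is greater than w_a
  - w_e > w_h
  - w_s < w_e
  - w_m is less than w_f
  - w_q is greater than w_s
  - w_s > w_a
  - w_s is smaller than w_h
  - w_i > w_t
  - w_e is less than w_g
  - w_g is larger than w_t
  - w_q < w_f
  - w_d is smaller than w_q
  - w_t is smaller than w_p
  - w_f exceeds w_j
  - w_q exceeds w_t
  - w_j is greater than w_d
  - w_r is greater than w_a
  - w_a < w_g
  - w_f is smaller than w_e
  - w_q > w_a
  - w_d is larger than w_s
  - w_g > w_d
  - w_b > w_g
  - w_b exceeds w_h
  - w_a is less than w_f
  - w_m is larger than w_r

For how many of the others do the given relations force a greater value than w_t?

The elements the relations force above w_t are w_i, w_p, w_q, w_f, w_e, w_g, w_b — no chain reaches any other.
That is 7.

7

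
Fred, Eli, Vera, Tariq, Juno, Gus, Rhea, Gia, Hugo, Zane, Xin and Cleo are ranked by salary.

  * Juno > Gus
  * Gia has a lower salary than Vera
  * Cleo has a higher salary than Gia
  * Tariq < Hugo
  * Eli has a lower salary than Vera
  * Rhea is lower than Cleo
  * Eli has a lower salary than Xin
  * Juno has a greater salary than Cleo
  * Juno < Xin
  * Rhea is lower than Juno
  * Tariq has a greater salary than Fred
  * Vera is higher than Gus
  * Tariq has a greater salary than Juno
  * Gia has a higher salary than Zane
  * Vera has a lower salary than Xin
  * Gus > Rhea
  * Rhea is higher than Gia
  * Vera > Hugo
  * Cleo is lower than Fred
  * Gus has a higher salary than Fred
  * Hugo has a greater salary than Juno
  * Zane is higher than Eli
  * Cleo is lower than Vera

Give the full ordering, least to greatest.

The consecutive links are each given: Eli < Zane; Zane < Gia; Gia < Rhea; Rhea < Cleo; Cleo < Fred; Fred < Gus; Gus < Juno; Juno < Tariq; Tariq < Hugo; Hugo < Vera; Vera < Xin.

Eli < Zane < Gia < Rhea < Cleo < Fred < Gus < Juno < Tariq < Hugo < Vera < Xin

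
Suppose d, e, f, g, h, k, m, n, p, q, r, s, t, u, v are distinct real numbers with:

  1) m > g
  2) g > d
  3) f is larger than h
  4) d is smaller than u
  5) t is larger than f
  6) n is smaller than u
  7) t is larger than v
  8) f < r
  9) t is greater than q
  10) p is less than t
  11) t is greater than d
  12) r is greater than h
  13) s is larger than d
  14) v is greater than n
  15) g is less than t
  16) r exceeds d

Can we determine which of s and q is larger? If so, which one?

undetermined

Following every chain through q: above q we get t.
s is not reached, and no chain runs the other way from s to q.
So the given relations leave the order of q and s undetermined.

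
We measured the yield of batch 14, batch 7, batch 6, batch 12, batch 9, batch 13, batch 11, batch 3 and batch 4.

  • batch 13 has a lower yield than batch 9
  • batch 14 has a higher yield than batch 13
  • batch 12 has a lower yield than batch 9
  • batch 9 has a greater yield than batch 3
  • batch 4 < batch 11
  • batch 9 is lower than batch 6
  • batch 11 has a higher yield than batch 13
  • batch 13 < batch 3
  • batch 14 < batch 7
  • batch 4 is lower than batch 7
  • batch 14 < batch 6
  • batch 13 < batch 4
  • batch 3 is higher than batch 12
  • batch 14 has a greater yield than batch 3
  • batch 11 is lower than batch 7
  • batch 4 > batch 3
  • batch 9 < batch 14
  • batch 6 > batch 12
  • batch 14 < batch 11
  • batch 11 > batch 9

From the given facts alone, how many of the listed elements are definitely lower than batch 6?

5

Directly below batch 6: batch 12, batch 9, batch 14.
One step further: batch 13, batch 3 (5 so far).
No other element is forced below batch 6 by the given relations, so the count is 5.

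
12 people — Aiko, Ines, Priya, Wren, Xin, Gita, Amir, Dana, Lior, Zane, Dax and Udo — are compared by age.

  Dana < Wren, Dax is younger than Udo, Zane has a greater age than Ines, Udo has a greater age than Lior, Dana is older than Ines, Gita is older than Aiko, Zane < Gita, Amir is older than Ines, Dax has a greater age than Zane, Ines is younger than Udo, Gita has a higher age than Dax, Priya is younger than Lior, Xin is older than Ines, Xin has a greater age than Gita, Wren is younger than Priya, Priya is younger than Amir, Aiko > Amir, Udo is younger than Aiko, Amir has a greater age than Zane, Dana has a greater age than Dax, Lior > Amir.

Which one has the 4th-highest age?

Chaining the given pairs: Ines < Zane < Dax < Dana < Wren < Priya < Amir < Lior < Udo < Aiko < Gita < Xin.
Counting 4 from the largest end gives Udo.

Udo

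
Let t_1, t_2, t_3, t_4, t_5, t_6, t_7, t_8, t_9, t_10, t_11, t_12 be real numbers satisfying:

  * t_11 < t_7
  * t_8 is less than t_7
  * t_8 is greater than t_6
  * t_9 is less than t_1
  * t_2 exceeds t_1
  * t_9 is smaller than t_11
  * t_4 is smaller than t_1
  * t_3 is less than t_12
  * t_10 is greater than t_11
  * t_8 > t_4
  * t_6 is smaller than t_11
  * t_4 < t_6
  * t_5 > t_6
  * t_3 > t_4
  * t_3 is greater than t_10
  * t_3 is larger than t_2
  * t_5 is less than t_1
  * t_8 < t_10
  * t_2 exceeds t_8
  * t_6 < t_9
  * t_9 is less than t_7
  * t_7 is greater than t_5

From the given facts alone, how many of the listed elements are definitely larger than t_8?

From t_8 the given relations immediately reach t_7, t_10, t_2.
From those, t_3 — 4 in total.
From those, t_12 — 5 in total.
No other element is forced above t_8 by the given relations, so the count is 5.

5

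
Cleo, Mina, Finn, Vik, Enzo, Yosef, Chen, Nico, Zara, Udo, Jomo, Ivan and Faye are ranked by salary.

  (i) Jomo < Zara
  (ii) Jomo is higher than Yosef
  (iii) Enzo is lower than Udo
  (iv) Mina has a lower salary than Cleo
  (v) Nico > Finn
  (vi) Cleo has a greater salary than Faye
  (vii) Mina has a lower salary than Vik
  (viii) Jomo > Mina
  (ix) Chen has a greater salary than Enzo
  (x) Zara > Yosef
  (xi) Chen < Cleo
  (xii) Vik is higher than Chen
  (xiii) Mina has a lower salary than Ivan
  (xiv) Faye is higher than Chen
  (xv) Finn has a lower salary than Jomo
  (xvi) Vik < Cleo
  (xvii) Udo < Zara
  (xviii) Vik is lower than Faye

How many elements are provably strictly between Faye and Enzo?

The relations place Enzo below Faye. An element lies strictly between them when it is forced above Enzo and also forced below Faye.
Above Enzo: {Chen, Udo, Zara, Vik, Cleo}. Below Faye: {Mina, Chen, Vik}.
Intersection: {Chen, Vik} — 2.

2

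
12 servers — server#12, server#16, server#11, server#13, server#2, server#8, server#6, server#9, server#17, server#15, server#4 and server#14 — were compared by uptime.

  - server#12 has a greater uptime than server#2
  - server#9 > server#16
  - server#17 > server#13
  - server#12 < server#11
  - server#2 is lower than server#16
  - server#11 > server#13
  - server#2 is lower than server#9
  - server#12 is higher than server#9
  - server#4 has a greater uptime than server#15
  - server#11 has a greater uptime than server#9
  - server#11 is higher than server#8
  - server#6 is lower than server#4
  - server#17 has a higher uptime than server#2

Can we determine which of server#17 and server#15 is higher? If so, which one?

Following every chain through server#15: above server#15 we get server#4.
server#17 is not reached, and no chain runs the other way from server#17 to server#15.
So the given relations leave the order of server#15 and server#17 undetermined.

undetermined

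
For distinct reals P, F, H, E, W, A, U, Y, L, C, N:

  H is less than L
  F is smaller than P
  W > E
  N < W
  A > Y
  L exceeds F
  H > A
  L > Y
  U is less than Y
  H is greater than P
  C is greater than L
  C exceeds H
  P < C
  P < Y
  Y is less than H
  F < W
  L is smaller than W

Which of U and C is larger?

C

The relevant relations are U < Y; Y < A; A < H; H < L; L < C.
Together: U < Y < A < H < L < C.
So U < C; C is the larger of the two.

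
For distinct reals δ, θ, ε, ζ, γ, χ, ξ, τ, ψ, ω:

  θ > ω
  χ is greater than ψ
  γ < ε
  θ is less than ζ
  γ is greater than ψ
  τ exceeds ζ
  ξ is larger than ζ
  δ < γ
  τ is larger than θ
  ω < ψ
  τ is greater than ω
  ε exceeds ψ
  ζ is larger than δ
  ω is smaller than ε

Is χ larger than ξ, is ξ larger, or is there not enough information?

Following every chain through χ: below χ we get ω, ψ.
ξ is not reached, and no chain runs the other way from ξ to χ.
So the given relations leave the order of χ and ξ undetermined.

undetermined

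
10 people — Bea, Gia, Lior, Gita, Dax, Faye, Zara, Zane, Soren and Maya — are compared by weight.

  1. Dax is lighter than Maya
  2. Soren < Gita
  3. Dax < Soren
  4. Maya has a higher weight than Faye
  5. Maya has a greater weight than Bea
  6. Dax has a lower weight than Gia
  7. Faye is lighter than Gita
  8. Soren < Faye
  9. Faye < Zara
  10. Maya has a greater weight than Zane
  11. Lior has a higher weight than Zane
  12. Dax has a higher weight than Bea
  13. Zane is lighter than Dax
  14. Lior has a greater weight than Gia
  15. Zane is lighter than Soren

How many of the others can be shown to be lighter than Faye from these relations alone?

4

From Faye the given relations immediately reach Soren.
From those, Zane, Dax — 3 in total.
From those, Bea — 4 in total.
Nothing else is reachable below Faye; 4 in all.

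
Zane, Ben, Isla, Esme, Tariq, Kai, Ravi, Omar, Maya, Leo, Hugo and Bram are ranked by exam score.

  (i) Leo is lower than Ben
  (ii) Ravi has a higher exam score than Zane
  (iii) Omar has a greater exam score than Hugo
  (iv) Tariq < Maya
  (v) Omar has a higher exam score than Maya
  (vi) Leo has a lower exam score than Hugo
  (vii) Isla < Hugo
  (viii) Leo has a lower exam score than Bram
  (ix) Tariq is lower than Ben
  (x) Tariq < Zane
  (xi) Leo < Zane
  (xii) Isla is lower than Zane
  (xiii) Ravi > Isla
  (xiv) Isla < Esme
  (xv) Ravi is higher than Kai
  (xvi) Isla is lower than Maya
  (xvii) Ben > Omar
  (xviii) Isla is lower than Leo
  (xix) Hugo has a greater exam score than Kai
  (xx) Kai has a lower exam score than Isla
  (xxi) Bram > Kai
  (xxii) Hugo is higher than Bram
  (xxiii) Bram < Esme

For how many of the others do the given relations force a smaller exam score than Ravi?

5

The elements the relations force below Ravi are Kai, Tariq, Isla, Leo, Zane — no chain reaches any other.
That is 5.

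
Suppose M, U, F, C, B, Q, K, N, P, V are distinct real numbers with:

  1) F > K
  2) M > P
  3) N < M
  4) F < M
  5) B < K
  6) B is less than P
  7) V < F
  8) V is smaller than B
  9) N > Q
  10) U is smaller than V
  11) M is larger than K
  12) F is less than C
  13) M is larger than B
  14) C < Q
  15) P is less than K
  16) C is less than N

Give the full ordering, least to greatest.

Each adjacent pair is fixed by a given relation: U < V; V < B; B < P; P < K; K < F; F < C; C < Q; Q < N; N < M. Chaining them end to end gives the full order.

U < V < B < P < K < F < C < Q < N < M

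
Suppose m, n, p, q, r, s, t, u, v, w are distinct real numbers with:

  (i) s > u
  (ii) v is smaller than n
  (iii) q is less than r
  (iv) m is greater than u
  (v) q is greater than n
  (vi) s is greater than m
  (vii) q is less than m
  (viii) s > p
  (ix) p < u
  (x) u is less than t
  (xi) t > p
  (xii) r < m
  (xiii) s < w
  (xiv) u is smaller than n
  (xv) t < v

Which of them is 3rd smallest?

Piecing the relations together gives one ordering: p < u < t < v < n < q < r < m < s < w.
The 3rd smallest is t.

t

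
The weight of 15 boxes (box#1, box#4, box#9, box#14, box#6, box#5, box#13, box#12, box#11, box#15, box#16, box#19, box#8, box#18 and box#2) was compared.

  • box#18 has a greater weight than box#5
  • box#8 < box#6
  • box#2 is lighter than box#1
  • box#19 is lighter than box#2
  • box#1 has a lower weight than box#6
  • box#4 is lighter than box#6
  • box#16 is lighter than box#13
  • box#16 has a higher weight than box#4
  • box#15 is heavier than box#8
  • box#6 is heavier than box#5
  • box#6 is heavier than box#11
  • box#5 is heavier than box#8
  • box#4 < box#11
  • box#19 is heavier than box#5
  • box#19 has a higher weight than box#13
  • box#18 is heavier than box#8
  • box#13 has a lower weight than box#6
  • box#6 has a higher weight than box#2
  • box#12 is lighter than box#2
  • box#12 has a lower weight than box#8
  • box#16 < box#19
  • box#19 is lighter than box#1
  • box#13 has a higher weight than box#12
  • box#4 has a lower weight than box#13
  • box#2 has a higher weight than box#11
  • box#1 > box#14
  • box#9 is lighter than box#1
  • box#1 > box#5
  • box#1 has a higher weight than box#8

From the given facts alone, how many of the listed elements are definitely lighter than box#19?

The elements the relations force below box#19 are box#4, box#12, box#8, box#16, box#13, box#5 — no chain reaches any other.
That is 6.

6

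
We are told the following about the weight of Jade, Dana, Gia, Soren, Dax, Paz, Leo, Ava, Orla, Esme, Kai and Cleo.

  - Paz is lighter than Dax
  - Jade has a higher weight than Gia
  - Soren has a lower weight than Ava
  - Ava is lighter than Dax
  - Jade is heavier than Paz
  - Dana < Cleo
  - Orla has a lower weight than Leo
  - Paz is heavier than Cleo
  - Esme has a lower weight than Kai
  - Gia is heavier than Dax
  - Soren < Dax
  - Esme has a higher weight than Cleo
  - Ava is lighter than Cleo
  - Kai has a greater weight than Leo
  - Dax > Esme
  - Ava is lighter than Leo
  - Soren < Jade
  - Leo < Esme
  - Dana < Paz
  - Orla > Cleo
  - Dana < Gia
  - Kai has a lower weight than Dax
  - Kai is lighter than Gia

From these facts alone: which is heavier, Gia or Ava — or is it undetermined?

Ava < Cleo and Cleo < Orla give Ava < Orla.
With Orla < Leo: Ava < Cleo < Orla < Leo.
Then Leo < Esme extends the chain to Esme.
With Esme < Kai: Ava < Cleo < Orla < Leo < Esme < Kai.
Then Kai < Dax extends the chain to Dax.
Then Dax < Gia extends the chain to Gia.
So Gia is heavier.

Gia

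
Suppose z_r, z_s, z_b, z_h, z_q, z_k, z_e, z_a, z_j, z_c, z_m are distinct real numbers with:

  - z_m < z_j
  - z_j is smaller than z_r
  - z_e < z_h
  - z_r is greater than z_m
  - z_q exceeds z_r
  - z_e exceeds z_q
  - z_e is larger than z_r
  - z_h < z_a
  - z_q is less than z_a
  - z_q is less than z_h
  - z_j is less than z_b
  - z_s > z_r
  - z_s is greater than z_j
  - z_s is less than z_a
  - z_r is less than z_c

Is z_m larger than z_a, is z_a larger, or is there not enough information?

z_m < z_j and z_j < z_r give z_m < z_r.
Then z_r < z_q extends the chain to z_q.
With z_q < z_e: z_m < z_j < z_r < z_q < z_e.
Then z_e < z_h extends the chain to z_h.
Then z_h < z_a extends the chain to z_a.
So z_a is larger.

z_a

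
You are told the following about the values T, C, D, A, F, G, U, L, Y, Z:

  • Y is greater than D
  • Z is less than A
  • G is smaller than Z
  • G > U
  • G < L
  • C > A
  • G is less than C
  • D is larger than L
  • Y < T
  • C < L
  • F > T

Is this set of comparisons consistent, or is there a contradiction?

consistent

The single ordering U < G < Z < A < C < L < D < Y < T < F satisfies every listed relation, so no contradiction arises.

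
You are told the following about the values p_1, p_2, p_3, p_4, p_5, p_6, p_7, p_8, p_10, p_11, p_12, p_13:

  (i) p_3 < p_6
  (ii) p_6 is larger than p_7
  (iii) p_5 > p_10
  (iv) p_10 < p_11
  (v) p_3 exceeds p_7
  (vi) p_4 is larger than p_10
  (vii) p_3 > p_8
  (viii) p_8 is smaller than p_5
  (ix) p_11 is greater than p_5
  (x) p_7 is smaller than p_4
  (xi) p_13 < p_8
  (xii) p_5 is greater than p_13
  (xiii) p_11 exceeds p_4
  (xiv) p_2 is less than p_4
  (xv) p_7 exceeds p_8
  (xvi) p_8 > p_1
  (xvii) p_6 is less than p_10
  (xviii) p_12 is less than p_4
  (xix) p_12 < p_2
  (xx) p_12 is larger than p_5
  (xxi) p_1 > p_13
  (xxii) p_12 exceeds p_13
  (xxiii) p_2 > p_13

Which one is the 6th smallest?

p_6

Chaining the given pairs: p_13 < p_1 < p_8 < p_7 < p_3 < p_6 < p_10 < p_5 < p_12 < p_2 < p_4 < p_11.
Counting 6 from the smallest end gives p_6.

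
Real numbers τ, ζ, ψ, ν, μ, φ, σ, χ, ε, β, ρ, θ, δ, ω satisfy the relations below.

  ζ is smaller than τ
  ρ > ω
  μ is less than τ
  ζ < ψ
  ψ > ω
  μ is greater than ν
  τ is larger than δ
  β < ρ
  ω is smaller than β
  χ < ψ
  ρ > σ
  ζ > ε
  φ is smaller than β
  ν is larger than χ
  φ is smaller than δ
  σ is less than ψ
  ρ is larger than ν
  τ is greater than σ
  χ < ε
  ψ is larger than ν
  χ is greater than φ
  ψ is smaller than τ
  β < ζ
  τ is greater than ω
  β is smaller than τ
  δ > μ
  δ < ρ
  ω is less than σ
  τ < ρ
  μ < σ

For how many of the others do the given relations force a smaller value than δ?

From δ the given relations immediately reach φ, μ.
From those, ν — 3 in total.
From those, χ — 4 in total.
No other element is forced below δ by the given relations, so the count is 4.

4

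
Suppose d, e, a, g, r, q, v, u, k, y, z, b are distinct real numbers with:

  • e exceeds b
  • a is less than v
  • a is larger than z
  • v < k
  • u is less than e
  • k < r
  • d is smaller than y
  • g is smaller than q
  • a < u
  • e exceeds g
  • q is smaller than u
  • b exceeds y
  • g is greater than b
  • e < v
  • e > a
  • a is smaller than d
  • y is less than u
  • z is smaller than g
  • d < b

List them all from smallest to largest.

z < a < d < y < b < g < q < u < e < v < k < r

Each adjacent pair is fixed by a given relation: z < a; a < d; d < y; y < b; b < g; g < q; q < u; u < e; e < v; v < k; k < r. Chaining them end to end gives the full order.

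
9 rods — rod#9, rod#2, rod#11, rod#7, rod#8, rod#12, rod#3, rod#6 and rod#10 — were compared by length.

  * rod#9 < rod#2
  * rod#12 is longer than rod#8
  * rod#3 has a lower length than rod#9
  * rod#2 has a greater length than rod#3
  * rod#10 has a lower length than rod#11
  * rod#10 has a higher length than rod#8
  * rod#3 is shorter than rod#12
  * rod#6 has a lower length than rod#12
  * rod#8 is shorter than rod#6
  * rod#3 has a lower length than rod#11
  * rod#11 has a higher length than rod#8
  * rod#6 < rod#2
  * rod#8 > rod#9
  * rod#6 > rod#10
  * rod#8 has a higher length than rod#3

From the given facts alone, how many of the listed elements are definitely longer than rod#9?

Directly above rod#9: rod#8, rod#2.
One step further: rod#10, rod#6, rod#11, rod#12 (6 so far).
No other element is forced above rod#9 by the given relations, so the count is 6.

6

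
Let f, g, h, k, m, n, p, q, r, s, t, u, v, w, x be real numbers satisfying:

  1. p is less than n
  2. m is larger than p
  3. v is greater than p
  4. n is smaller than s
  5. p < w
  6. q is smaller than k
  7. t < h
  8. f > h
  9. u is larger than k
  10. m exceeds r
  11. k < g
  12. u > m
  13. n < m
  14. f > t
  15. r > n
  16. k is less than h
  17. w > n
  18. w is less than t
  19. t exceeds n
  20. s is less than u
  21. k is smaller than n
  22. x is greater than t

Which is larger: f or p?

The relevant relations are p < n; n < w; w < t; t < h; h < f.
Chaining these gives p < n < w < t < h < f.
So p < f; f is the larger of the two.

f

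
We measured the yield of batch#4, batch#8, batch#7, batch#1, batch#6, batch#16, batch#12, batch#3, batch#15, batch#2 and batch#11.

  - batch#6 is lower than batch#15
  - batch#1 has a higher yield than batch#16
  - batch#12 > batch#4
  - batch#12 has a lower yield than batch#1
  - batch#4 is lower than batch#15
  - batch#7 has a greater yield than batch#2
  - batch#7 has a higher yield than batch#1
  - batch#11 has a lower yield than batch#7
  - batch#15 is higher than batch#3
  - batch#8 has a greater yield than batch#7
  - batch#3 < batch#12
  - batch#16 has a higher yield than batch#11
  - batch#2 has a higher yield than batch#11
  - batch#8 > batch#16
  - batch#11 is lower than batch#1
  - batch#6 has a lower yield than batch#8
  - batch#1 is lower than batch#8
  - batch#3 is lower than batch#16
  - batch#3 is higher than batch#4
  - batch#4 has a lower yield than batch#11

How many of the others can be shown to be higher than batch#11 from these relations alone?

The elements the relations force above batch#11 are batch#2, batch#16, batch#1, batch#7, batch#8 — no chain reaches any other.
That is 5.

5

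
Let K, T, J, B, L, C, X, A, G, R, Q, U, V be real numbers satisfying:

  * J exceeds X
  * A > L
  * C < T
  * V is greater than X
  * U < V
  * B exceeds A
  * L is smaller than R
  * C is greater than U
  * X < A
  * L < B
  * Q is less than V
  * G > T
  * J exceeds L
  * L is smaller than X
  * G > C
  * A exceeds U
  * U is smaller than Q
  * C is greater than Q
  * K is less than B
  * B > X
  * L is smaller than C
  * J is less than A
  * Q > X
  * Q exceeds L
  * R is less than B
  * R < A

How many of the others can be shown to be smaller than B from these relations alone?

The elements the relations force below B are U, L, R, X, K, J, A — no chain reaches any other.
That is 7.

7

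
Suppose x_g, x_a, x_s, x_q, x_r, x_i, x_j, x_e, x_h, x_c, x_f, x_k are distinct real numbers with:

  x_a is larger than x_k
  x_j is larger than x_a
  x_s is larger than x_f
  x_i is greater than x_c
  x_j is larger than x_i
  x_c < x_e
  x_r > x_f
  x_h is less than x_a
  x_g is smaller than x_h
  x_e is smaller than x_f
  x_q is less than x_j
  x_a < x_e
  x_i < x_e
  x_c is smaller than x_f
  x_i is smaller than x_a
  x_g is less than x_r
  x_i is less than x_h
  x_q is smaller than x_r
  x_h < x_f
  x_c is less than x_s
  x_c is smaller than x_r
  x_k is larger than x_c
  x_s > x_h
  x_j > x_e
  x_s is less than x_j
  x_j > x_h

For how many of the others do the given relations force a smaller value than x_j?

From x_j the given relations immediately reach x_i, x_h, x_q, x_a, x_e, x_s.
From those, x_g, x_c, x_k, x_f — 10 in total.
Nothing else is reachable below x_j; 10 in all.

10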